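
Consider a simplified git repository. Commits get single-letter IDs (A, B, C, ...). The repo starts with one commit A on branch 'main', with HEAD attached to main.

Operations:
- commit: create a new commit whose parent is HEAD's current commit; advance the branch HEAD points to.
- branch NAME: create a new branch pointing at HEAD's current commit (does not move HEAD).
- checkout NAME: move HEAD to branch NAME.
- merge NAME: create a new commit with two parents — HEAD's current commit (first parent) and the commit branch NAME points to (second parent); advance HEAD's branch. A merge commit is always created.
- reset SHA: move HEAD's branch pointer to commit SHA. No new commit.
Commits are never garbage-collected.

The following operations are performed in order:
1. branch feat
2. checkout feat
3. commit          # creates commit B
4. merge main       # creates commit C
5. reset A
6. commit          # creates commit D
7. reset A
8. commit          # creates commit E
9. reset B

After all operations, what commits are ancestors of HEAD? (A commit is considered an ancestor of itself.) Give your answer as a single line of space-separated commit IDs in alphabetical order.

Answer: A B

Derivation:
After op 1 (branch): HEAD=main@A [feat=A main=A]
After op 2 (checkout): HEAD=feat@A [feat=A main=A]
After op 3 (commit): HEAD=feat@B [feat=B main=A]
After op 4 (merge): HEAD=feat@C [feat=C main=A]
After op 5 (reset): HEAD=feat@A [feat=A main=A]
After op 6 (commit): HEAD=feat@D [feat=D main=A]
After op 7 (reset): HEAD=feat@A [feat=A main=A]
After op 8 (commit): HEAD=feat@E [feat=E main=A]
After op 9 (reset): HEAD=feat@B [feat=B main=A]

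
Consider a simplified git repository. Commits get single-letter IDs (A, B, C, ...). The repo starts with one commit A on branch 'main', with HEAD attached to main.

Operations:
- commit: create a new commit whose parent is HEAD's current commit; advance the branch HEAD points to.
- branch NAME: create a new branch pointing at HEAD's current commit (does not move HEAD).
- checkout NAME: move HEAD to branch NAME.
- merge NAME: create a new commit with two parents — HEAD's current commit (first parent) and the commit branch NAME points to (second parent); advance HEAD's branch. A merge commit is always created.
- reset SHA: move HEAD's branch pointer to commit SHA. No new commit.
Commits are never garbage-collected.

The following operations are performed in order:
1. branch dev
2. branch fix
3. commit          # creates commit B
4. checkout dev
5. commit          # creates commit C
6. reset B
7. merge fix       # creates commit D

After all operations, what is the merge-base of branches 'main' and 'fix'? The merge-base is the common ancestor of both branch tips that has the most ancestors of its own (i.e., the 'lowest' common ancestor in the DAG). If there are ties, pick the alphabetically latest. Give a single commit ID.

Answer: A

Derivation:
After op 1 (branch): HEAD=main@A [dev=A main=A]
After op 2 (branch): HEAD=main@A [dev=A fix=A main=A]
After op 3 (commit): HEAD=main@B [dev=A fix=A main=B]
After op 4 (checkout): HEAD=dev@A [dev=A fix=A main=B]
After op 5 (commit): HEAD=dev@C [dev=C fix=A main=B]
After op 6 (reset): HEAD=dev@B [dev=B fix=A main=B]
After op 7 (merge): HEAD=dev@D [dev=D fix=A main=B]
ancestors(main=B): ['A', 'B']
ancestors(fix=A): ['A']
common: ['A']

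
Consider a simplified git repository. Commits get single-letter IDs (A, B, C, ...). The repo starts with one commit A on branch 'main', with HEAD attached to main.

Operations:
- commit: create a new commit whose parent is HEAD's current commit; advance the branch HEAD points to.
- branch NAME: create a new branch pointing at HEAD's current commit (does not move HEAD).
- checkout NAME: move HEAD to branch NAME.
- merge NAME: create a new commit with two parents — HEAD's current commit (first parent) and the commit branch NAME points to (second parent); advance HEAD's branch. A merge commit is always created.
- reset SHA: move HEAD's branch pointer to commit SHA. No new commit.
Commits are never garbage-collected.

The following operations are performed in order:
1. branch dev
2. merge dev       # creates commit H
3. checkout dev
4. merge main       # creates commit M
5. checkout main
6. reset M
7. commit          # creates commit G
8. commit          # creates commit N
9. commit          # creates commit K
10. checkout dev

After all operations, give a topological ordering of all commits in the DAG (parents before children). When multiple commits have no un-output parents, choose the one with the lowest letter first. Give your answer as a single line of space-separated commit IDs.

After op 1 (branch): HEAD=main@A [dev=A main=A]
After op 2 (merge): HEAD=main@H [dev=A main=H]
After op 3 (checkout): HEAD=dev@A [dev=A main=H]
After op 4 (merge): HEAD=dev@M [dev=M main=H]
After op 5 (checkout): HEAD=main@H [dev=M main=H]
After op 6 (reset): HEAD=main@M [dev=M main=M]
After op 7 (commit): HEAD=main@G [dev=M main=G]
After op 8 (commit): HEAD=main@N [dev=M main=N]
After op 9 (commit): HEAD=main@K [dev=M main=K]
After op 10 (checkout): HEAD=dev@M [dev=M main=K]
commit A: parents=[]
commit G: parents=['M']
commit H: parents=['A', 'A']
commit K: parents=['N']
commit M: parents=['A', 'H']
commit N: parents=['G']

Answer: A H M G N K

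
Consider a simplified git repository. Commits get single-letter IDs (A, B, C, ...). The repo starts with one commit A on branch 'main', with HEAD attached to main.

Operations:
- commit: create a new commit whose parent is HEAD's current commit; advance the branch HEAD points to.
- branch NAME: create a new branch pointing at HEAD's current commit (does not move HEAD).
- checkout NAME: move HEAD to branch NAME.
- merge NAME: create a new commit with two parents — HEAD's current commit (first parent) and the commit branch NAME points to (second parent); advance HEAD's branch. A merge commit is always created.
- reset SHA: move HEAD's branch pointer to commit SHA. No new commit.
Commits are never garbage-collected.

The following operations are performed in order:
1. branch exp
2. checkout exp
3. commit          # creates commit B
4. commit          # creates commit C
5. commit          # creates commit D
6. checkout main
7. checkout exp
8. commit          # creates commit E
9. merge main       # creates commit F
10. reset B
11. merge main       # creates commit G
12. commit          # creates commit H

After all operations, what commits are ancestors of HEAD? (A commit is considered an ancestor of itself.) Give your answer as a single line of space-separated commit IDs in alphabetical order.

After op 1 (branch): HEAD=main@A [exp=A main=A]
After op 2 (checkout): HEAD=exp@A [exp=A main=A]
After op 3 (commit): HEAD=exp@B [exp=B main=A]
After op 4 (commit): HEAD=exp@C [exp=C main=A]
After op 5 (commit): HEAD=exp@D [exp=D main=A]
After op 6 (checkout): HEAD=main@A [exp=D main=A]
After op 7 (checkout): HEAD=exp@D [exp=D main=A]
After op 8 (commit): HEAD=exp@E [exp=E main=A]
After op 9 (merge): HEAD=exp@F [exp=F main=A]
After op 10 (reset): HEAD=exp@B [exp=B main=A]
After op 11 (merge): HEAD=exp@G [exp=G main=A]
After op 12 (commit): HEAD=exp@H [exp=H main=A]

Answer: A B G H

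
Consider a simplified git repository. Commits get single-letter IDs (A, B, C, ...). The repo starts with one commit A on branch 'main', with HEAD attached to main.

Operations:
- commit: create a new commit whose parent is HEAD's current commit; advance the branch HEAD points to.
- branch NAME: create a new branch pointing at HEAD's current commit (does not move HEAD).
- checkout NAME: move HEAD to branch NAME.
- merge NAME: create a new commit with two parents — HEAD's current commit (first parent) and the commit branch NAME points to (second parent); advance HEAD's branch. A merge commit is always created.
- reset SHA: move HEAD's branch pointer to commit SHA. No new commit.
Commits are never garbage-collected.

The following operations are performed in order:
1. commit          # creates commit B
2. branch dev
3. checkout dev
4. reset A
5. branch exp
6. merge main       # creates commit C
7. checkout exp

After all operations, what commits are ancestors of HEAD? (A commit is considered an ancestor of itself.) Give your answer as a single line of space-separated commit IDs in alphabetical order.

Answer: A

Derivation:
After op 1 (commit): HEAD=main@B [main=B]
After op 2 (branch): HEAD=main@B [dev=B main=B]
After op 3 (checkout): HEAD=dev@B [dev=B main=B]
After op 4 (reset): HEAD=dev@A [dev=A main=B]
After op 5 (branch): HEAD=dev@A [dev=A exp=A main=B]
After op 6 (merge): HEAD=dev@C [dev=C exp=A main=B]
After op 7 (checkout): HEAD=exp@A [dev=C exp=A main=B]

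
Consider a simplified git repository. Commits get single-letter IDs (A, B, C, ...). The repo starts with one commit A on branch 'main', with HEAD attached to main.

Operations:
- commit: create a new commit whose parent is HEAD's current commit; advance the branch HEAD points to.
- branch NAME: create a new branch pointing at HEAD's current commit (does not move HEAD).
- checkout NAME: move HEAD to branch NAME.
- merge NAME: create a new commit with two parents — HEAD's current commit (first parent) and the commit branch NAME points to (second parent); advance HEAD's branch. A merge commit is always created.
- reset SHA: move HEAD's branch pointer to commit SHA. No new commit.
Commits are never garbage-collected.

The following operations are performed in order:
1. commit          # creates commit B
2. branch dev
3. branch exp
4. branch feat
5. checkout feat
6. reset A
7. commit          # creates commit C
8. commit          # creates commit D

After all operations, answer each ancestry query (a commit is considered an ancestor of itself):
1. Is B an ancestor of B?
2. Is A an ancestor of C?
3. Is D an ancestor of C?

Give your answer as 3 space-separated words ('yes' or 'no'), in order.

Answer: yes yes no

Derivation:
After op 1 (commit): HEAD=main@B [main=B]
After op 2 (branch): HEAD=main@B [dev=B main=B]
After op 3 (branch): HEAD=main@B [dev=B exp=B main=B]
After op 4 (branch): HEAD=main@B [dev=B exp=B feat=B main=B]
After op 5 (checkout): HEAD=feat@B [dev=B exp=B feat=B main=B]
After op 6 (reset): HEAD=feat@A [dev=B exp=B feat=A main=B]
After op 7 (commit): HEAD=feat@C [dev=B exp=B feat=C main=B]
After op 8 (commit): HEAD=feat@D [dev=B exp=B feat=D main=B]
ancestors(B) = {A,B}; B in? yes
ancestors(C) = {A,C}; A in? yes
ancestors(C) = {A,C}; D in? no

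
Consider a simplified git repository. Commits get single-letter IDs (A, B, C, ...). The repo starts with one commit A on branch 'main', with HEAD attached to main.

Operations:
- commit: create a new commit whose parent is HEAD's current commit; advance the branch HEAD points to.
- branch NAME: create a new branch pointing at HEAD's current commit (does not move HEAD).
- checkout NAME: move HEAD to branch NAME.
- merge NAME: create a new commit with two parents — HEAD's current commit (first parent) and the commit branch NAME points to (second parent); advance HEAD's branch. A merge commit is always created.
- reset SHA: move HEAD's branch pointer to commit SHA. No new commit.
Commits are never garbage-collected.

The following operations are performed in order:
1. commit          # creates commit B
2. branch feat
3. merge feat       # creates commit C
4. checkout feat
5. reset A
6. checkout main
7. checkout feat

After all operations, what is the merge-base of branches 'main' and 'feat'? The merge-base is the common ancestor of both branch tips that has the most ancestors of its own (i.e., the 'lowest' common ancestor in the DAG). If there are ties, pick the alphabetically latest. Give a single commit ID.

Answer: A

Derivation:
After op 1 (commit): HEAD=main@B [main=B]
After op 2 (branch): HEAD=main@B [feat=B main=B]
After op 3 (merge): HEAD=main@C [feat=B main=C]
After op 4 (checkout): HEAD=feat@B [feat=B main=C]
After op 5 (reset): HEAD=feat@A [feat=A main=C]
After op 6 (checkout): HEAD=main@C [feat=A main=C]
After op 7 (checkout): HEAD=feat@A [feat=A main=C]
ancestors(main=C): ['A', 'B', 'C']
ancestors(feat=A): ['A']
common: ['A']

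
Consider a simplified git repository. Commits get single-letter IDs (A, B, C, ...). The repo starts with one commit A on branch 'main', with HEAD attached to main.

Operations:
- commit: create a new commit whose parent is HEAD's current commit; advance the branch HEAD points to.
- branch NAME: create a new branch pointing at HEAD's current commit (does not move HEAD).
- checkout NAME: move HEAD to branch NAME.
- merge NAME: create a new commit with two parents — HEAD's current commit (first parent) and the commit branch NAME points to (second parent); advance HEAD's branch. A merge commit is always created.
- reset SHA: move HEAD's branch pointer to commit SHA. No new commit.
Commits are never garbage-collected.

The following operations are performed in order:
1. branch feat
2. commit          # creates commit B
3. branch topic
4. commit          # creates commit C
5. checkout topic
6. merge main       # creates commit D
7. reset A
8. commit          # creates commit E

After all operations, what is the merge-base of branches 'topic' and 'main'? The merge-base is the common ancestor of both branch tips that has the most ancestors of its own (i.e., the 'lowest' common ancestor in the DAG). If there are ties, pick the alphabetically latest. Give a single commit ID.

Answer: A

Derivation:
After op 1 (branch): HEAD=main@A [feat=A main=A]
After op 2 (commit): HEAD=main@B [feat=A main=B]
After op 3 (branch): HEAD=main@B [feat=A main=B topic=B]
After op 4 (commit): HEAD=main@C [feat=A main=C topic=B]
After op 5 (checkout): HEAD=topic@B [feat=A main=C topic=B]
After op 6 (merge): HEAD=topic@D [feat=A main=C topic=D]
After op 7 (reset): HEAD=topic@A [feat=A main=C topic=A]
After op 8 (commit): HEAD=topic@E [feat=A main=C topic=E]
ancestors(topic=E): ['A', 'E']
ancestors(main=C): ['A', 'B', 'C']
common: ['A']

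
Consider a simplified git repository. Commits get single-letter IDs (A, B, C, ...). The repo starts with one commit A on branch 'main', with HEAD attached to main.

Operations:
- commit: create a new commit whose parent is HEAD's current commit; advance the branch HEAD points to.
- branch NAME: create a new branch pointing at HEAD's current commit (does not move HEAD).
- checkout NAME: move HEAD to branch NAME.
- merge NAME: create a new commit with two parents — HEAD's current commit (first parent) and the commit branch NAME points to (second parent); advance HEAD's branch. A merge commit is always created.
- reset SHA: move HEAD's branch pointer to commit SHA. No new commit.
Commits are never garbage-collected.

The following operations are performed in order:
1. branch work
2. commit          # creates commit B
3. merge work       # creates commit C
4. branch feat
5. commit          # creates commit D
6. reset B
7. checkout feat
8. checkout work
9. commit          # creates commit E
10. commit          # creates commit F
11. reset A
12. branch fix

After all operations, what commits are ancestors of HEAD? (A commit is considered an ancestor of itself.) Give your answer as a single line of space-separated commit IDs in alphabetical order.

After op 1 (branch): HEAD=main@A [main=A work=A]
After op 2 (commit): HEAD=main@B [main=B work=A]
After op 3 (merge): HEAD=main@C [main=C work=A]
After op 4 (branch): HEAD=main@C [feat=C main=C work=A]
After op 5 (commit): HEAD=main@D [feat=C main=D work=A]
After op 6 (reset): HEAD=main@B [feat=C main=B work=A]
After op 7 (checkout): HEAD=feat@C [feat=C main=B work=A]
After op 8 (checkout): HEAD=work@A [feat=C main=B work=A]
After op 9 (commit): HEAD=work@E [feat=C main=B work=E]
After op 10 (commit): HEAD=work@F [feat=C main=B work=F]
After op 11 (reset): HEAD=work@A [feat=C main=B work=A]
After op 12 (branch): HEAD=work@A [feat=C fix=A main=B work=A]

Answer: A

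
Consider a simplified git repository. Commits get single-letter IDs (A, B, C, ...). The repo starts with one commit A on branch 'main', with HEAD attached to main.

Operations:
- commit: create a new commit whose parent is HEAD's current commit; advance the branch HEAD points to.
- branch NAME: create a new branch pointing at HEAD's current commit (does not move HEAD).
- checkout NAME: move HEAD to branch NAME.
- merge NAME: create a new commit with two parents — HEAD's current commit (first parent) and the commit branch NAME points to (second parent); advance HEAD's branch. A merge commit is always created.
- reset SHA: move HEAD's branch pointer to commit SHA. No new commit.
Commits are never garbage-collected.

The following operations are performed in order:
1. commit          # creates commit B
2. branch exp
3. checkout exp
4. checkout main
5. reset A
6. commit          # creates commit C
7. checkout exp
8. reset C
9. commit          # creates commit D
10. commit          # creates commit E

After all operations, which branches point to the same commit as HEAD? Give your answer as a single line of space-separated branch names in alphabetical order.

Answer: exp

Derivation:
After op 1 (commit): HEAD=main@B [main=B]
After op 2 (branch): HEAD=main@B [exp=B main=B]
After op 3 (checkout): HEAD=exp@B [exp=B main=B]
After op 4 (checkout): HEAD=main@B [exp=B main=B]
After op 5 (reset): HEAD=main@A [exp=B main=A]
After op 6 (commit): HEAD=main@C [exp=B main=C]
After op 7 (checkout): HEAD=exp@B [exp=B main=C]
After op 8 (reset): HEAD=exp@C [exp=C main=C]
After op 9 (commit): HEAD=exp@D [exp=D main=C]
After op 10 (commit): HEAD=exp@E [exp=E main=C]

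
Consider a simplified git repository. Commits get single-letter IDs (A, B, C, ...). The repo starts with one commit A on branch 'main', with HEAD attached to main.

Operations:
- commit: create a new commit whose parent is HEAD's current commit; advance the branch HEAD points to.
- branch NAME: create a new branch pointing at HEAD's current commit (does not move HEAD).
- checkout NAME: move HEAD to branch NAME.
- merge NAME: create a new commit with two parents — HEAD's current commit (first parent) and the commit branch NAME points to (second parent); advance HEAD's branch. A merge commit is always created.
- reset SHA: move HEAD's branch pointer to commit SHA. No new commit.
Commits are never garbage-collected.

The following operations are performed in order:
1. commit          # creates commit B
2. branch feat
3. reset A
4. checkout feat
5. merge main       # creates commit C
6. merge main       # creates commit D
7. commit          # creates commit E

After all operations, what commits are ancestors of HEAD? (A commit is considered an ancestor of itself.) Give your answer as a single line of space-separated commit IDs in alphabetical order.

Answer: A B C D E

Derivation:
After op 1 (commit): HEAD=main@B [main=B]
After op 2 (branch): HEAD=main@B [feat=B main=B]
After op 3 (reset): HEAD=main@A [feat=B main=A]
After op 4 (checkout): HEAD=feat@B [feat=B main=A]
After op 5 (merge): HEAD=feat@C [feat=C main=A]
After op 6 (merge): HEAD=feat@D [feat=D main=A]
After op 7 (commit): HEAD=feat@E [feat=E main=A]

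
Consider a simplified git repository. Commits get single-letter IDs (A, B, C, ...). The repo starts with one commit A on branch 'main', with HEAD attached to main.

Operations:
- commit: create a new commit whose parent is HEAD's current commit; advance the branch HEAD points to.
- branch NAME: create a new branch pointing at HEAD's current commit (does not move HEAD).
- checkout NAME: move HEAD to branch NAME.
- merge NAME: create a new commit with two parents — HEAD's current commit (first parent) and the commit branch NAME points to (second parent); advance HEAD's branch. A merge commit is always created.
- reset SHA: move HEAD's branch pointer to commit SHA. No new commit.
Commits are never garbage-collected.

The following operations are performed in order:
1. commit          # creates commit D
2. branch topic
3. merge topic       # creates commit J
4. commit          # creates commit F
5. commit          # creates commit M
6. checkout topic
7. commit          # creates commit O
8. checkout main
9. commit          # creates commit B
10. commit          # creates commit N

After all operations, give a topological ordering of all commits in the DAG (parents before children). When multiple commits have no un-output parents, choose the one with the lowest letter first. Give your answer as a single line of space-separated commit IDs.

Answer: A D J F M B N O

Derivation:
After op 1 (commit): HEAD=main@D [main=D]
After op 2 (branch): HEAD=main@D [main=D topic=D]
After op 3 (merge): HEAD=main@J [main=J topic=D]
After op 4 (commit): HEAD=main@F [main=F topic=D]
After op 5 (commit): HEAD=main@M [main=M topic=D]
After op 6 (checkout): HEAD=topic@D [main=M topic=D]
After op 7 (commit): HEAD=topic@O [main=M topic=O]
After op 8 (checkout): HEAD=main@M [main=M topic=O]
After op 9 (commit): HEAD=main@B [main=B topic=O]
After op 10 (commit): HEAD=main@N [main=N topic=O]
commit A: parents=[]
commit B: parents=['M']
commit D: parents=['A']
commit F: parents=['J']
commit J: parents=['D', 'D']
commit M: parents=['F']
commit N: parents=['B']
commit O: parents=['D']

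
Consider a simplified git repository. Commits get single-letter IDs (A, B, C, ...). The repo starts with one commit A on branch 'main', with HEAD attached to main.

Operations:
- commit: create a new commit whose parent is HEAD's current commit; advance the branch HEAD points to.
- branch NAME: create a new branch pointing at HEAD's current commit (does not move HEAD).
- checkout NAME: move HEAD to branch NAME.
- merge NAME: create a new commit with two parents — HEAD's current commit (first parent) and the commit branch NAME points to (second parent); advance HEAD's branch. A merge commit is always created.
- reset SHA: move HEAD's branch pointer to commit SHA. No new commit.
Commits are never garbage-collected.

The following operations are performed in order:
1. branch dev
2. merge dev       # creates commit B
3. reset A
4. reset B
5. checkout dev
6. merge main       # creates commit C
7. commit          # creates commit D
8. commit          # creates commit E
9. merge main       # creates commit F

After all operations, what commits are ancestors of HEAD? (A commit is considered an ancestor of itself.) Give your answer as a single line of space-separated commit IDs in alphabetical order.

After op 1 (branch): HEAD=main@A [dev=A main=A]
After op 2 (merge): HEAD=main@B [dev=A main=B]
After op 3 (reset): HEAD=main@A [dev=A main=A]
After op 4 (reset): HEAD=main@B [dev=A main=B]
After op 5 (checkout): HEAD=dev@A [dev=A main=B]
After op 6 (merge): HEAD=dev@C [dev=C main=B]
After op 7 (commit): HEAD=dev@D [dev=D main=B]
After op 8 (commit): HEAD=dev@E [dev=E main=B]
After op 9 (merge): HEAD=dev@F [dev=F main=B]

Answer: A B C D E F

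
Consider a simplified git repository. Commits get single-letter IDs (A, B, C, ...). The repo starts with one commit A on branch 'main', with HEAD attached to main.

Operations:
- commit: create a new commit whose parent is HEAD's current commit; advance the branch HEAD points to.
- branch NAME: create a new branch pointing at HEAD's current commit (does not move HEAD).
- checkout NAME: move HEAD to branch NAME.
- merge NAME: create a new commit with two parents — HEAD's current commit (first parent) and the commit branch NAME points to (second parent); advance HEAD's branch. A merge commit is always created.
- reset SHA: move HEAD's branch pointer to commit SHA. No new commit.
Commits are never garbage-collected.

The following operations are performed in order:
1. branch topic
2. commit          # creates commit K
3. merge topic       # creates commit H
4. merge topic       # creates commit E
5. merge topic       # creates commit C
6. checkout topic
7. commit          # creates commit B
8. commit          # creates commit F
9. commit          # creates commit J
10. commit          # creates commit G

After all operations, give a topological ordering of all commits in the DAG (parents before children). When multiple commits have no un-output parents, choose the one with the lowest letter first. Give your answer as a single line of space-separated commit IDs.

After op 1 (branch): HEAD=main@A [main=A topic=A]
After op 2 (commit): HEAD=main@K [main=K topic=A]
After op 3 (merge): HEAD=main@H [main=H topic=A]
After op 4 (merge): HEAD=main@E [main=E topic=A]
After op 5 (merge): HEAD=main@C [main=C topic=A]
After op 6 (checkout): HEAD=topic@A [main=C topic=A]
After op 7 (commit): HEAD=topic@B [main=C topic=B]
After op 8 (commit): HEAD=topic@F [main=C topic=F]
After op 9 (commit): HEAD=topic@J [main=C topic=J]
After op 10 (commit): HEAD=topic@G [main=C topic=G]
commit A: parents=[]
commit B: parents=['A']
commit C: parents=['E', 'A']
commit E: parents=['H', 'A']
commit F: parents=['B']
commit G: parents=['J']
commit H: parents=['K', 'A']
commit J: parents=['F']
commit K: parents=['A']

Answer: A B F J G K H E C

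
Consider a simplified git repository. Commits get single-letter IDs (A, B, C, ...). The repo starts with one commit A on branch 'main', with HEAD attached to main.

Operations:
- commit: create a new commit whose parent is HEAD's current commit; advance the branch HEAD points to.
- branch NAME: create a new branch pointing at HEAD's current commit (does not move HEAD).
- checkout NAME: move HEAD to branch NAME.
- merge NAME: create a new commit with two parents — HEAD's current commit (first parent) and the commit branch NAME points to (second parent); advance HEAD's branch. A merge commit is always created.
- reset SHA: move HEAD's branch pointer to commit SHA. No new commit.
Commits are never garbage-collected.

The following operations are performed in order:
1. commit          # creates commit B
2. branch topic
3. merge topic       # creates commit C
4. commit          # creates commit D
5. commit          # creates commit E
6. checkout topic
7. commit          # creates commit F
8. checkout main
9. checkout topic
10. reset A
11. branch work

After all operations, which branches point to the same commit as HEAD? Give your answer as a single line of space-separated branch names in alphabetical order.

Answer: topic work

Derivation:
After op 1 (commit): HEAD=main@B [main=B]
After op 2 (branch): HEAD=main@B [main=B topic=B]
After op 3 (merge): HEAD=main@C [main=C topic=B]
After op 4 (commit): HEAD=main@D [main=D topic=B]
After op 5 (commit): HEAD=main@E [main=E topic=B]
After op 6 (checkout): HEAD=topic@B [main=E topic=B]
After op 7 (commit): HEAD=topic@F [main=E topic=F]
After op 8 (checkout): HEAD=main@E [main=E topic=F]
After op 9 (checkout): HEAD=topic@F [main=E topic=F]
After op 10 (reset): HEAD=topic@A [main=E topic=A]
After op 11 (branch): HEAD=topic@A [main=E topic=A work=A]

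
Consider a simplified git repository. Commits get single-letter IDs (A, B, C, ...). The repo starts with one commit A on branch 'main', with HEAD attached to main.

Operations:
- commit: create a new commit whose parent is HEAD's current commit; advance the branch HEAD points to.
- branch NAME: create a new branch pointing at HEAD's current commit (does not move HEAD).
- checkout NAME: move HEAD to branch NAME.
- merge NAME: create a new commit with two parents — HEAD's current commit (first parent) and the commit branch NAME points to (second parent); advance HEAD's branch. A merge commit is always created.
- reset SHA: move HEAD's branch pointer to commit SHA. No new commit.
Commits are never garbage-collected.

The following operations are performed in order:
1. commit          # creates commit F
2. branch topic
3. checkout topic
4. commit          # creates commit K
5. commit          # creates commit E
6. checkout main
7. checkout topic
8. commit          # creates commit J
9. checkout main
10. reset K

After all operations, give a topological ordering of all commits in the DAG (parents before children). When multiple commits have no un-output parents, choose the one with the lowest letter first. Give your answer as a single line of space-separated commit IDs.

Answer: A F K E J

Derivation:
After op 1 (commit): HEAD=main@F [main=F]
After op 2 (branch): HEAD=main@F [main=F topic=F]
After op 3 (checkout): HEAD=topic@F [main=F topic=F]
After op 4 (commit): HEAD=topic@K [main=F topic=K]
After op 5 (commit): HEAD=topic@E [main=F topic=E]
After op 6 (checkout): HEAD=main@F [main=F topic=E]
After op 7 (checkout): HEAD=topic@E [main=F topic=E]
After op 8 (commit): HEAD=topic@J [main=F topic=J]
After op 9 (checkout): HEAD=main@F [main=F topic=J]
After op 10 (reset): HEAD=main@K [main=K topic=J]
commit A: parents=[]
commit E: parents=['K']
commit F: parents=['A']
commit J: parents=['E']
commit K: parents=['F']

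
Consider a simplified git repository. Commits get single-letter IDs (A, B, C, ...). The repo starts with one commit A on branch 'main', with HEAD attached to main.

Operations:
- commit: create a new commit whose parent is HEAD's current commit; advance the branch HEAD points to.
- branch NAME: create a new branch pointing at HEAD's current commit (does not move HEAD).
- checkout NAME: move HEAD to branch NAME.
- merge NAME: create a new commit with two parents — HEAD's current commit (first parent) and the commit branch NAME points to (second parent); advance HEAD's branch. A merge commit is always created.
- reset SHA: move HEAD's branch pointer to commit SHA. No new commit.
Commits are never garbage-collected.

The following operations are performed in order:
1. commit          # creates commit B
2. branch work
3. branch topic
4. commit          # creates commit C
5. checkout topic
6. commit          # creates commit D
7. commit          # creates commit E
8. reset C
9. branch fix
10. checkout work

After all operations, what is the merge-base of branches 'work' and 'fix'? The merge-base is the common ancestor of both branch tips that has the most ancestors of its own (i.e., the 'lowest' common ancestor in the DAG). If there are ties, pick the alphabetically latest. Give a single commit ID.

After op 1 (commit): HEAD=main@B [main=B]
After op 2 (branch): HEAD=main@B [main=B work=B]
After op 3 (branch): HEAD=main@B [main=B topic=B work=B]
After op 4 (commit): HEAD=main@C [main=C topic=B work=B]
After op 5 (checkout): HEAD=topic@B [main=C topic=B work=B]
After op 6 (commit): HEAD=topic@D [main=C topic=D work=B]
After op 7 (commit): HEAD=topic@E [main=C topic=E work=B]
After op 8 (reset): HEAD=topic@C [main=C topic=C work=B]
After op 9 (branch): HEAD=topic@C [fix=C main=C topic=C work=B]
After op 10 (checkout): HEAD=work@B [fix=C main=C topic=C work=B]
ancestors(work=B): ['A', 'B']
ancestors(fix=C): ['A', 'B', 'C']
common: ['A', 'B']

Answer: B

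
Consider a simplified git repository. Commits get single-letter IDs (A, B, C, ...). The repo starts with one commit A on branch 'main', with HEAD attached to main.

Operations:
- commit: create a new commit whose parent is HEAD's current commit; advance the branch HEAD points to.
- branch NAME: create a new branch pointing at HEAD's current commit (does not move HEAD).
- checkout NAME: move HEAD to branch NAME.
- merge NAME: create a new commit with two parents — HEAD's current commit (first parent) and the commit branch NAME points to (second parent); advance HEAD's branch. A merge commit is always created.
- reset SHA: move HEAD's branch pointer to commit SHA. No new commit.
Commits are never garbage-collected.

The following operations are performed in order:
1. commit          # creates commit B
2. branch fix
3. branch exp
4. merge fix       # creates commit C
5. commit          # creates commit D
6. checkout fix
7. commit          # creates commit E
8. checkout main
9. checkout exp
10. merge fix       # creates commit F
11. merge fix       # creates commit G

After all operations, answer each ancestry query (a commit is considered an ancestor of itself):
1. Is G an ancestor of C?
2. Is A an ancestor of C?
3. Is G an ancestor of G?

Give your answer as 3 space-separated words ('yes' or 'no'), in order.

After op 1 (commit): HEAD=main@B [main=B]
After op 2 (branch): HEAD=main@B [fix=B main=B]
After op 3 (branch): HEAD=main@B [exp=B fix=B main=B]
After op 4 (merge): HEAD=main@C [exp=B fix=B main=C]
After op 5 (commit): HEAD=main@D [exp=B fix=B main=D]
After op 6 (checkout): HEAD=fix@B [exp=B fix=B main=D]
After op 7 (commit): HEAD=fix@E [exp=B fix=E main=D]
After op 8 (checkout): HEAD=main@D [exp=B fix=E main=D]
After op 9 (checkout): HEAD=exp@B [exp=B fix=E main=D]
After op 10 (merge): HEAD=exp@F [exp=F fix=E main=D]
After op 11 (merge): HEAD=exp@G [exp=G fix=E main=D]
ancestors(C) = {A,B,C}; G in? no
ancestors(C) = {A,B,C}; A in? yes
ancestors(G) = {A,B,E,F,G}; G in? yes

Answer: no yes yes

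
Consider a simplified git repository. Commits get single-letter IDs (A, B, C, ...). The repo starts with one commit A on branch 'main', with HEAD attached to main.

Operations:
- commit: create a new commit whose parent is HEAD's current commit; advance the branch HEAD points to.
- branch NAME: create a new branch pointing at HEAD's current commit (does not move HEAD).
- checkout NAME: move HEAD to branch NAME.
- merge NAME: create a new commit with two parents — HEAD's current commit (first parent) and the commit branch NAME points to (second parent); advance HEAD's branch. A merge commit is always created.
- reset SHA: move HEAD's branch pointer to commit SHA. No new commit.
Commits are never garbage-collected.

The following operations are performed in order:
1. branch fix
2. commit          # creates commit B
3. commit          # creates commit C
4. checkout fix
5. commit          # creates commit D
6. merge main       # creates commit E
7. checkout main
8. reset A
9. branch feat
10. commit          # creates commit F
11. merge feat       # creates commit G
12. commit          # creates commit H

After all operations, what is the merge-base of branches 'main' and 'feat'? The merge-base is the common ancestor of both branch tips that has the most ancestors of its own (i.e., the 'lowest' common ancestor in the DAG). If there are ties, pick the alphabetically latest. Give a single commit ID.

Answer: A

Derivation:
After op 1 (branch): HEAD=main@A [fix=A main=A]
After op 2 (commit): HEAD=main@B [fix=A main=B]
After op 3 (commit): HEAD=main@C [fix=A main=C]
After op 4 (checkout): HEAD=fix@A [fix=A main=C]
After op 5 (commit): HEAD=fix@D [fix=D main=C]
After op 6 (merge): HEAD=fix@E [fix=E main=C]
After op 7 (checkout): HEAD=main@C [fix=E main=C]
After op 8 (reset): HEAD=main@A [fix=E main=A]
After op 9 (branch): HEAD=main@A [feat=A fix=E main=A]
After op 10 (commit): HEAD=main@F [feat=A fix=E main=F]
After op 11 (merge): HEAD=main@G [feat=A fix=E main=G]
After op 12 (commit): HEAD=main@H [feat=A fix=E main=H]
ancestors(main=H): ['A', 'F', 'G', 'H']
ancestors(feat=A): ['A']
common: ['A']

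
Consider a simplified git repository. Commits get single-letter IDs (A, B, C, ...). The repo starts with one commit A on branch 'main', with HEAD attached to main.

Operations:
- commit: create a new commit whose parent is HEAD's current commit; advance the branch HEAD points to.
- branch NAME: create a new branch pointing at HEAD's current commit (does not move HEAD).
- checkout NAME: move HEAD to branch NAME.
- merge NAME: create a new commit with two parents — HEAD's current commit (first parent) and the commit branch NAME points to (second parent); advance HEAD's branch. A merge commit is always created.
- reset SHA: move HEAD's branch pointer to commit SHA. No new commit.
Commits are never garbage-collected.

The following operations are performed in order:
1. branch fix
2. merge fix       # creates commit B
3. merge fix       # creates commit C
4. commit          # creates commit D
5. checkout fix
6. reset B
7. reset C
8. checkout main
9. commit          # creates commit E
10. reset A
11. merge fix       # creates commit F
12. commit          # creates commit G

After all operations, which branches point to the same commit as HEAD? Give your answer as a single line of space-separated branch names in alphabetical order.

Answer: main

Derivation:
After op 1 (branch): HEAD=main@A [fix=A main=A]
After op 2 (merge): HEAD=main@B [fix=A main=B]
After op 3 (merge): HEAD=main@C [fix=A main=C]
After op 4 (commit): HEAD=main@D [fix=A main=D]
After op 5 (checkout): HEAD=fix@A [fix=A main=D]
After op 6 (reset): HEAD=fix@B [fix=B main=D]
After op 7 (reset): HEAD=fix@C [fix=C main=D]
After op 8 (checkout): HEAD=main@D [fix=C main=D]
After op 9 (commit): HEAD=main@E [fix=C main=E]
After op 10 (reset): HEAD=main@A [fix=C main=A]
After op 11 (merge): HEAD=main@F [fix=C main=F]
After op 12 (commit): HEAD=main@G [fix=C main=G]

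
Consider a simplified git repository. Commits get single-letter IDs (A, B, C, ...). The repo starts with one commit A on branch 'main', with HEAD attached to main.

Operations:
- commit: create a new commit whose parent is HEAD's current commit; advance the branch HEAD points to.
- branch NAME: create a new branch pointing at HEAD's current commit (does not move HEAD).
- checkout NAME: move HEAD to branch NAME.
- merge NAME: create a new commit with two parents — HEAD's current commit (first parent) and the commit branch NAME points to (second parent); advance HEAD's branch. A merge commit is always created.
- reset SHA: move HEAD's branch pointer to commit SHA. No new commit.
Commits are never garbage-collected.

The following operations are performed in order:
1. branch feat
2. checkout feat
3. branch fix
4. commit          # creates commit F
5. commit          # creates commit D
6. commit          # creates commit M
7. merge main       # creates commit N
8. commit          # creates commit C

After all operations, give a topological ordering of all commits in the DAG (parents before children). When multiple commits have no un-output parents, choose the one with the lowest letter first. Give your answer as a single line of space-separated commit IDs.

After op 1 (branch): HEAD=main@A [feat=A main=A]
After op 2 (checkout): HEAD=feat@A [feat=A main=A]
After op 3 (branch): HEAD=feat@A [feat=A fix=A main=A]
After op 4 (commit): HEAD=feat@F [feat=F fix=A main=A]
After op 5 (commit): HEAD=feat@D [feat=D fix=A main=A]
After op 6 (commit): HEAD=feat@M [feat=M fix=A main=A]
After op 7 (merge): HEAD=feat@N [feat=N fix=A main=A]
After op 8 (commit): HEAD=feat@C [feat=C fix=A main=A]
commit A: parents=[]
commit C: parents=['N']
commit D: parents=['F']
commit F: parents=['A']
commit M: parents=['D']
commit N: parents=['M', 'A']

Answer: A F D M N C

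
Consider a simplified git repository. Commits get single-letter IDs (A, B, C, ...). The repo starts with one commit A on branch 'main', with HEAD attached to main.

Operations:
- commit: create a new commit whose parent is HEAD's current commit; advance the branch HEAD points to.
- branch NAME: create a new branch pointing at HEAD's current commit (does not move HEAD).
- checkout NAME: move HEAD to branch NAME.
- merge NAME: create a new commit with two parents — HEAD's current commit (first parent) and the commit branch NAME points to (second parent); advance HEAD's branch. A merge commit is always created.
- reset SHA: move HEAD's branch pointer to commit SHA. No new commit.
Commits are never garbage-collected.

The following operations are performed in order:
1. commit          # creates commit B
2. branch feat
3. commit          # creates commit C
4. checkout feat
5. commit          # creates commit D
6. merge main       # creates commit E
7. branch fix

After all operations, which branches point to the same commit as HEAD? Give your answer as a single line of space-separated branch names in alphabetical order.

After op 1 (commit): HEAD=main@B [main=B]
After op 2 (branch): HEAD=main@B [feat=B main=B]
After op 3 (commit): HEAD=main@C [feat=B main=C]
After op 4 (checkout): HEAD=feat@B [feat=B main=C]
After op 5 (commit): HEAD=feat@D [feat=D main=C]
After op 6 (merge): HEAD=feat@E [feat=E main=C]
After op 7 (branch): HEAD=feat@E [feat=E fix=E main=C]

Answer: feat fix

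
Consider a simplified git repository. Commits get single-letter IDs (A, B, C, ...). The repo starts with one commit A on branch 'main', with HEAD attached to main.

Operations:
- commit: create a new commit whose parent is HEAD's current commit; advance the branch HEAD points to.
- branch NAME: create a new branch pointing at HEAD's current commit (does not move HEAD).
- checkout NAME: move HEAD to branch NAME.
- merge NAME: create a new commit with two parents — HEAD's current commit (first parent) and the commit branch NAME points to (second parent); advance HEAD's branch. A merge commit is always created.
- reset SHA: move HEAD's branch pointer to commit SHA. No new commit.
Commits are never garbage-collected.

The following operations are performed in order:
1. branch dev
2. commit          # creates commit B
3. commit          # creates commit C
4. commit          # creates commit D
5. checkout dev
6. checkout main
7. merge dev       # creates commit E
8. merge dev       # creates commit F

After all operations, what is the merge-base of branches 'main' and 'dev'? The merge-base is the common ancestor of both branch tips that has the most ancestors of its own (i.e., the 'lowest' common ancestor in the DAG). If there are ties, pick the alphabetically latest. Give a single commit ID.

Answer: A

Derivation:
After op 1 (branch): HEAD=main@A [dev=A main=A]
After op 2 (commit): HEAD=main@B [dev=A main=B]
After op 3 (commit): HEAD=main@C [dev=A main=C]
After op 4 (commit): HEAD=main@D [dev=A main=D]
After op 5 (checkout): HEAD=dev@A [dev=A main=D]
After op 6 (checkout): HEAD=main@D [dev=A main=D]
After op 7 (merge): HEAD=main@E [dev=A main=E]
After op 8 (merge): HEAD=main@F [dev=A main=F]
ancestors(main=F): ['A', 'B', 'C', 'D', 'E', 'F']
ancestors(dev=A): ['A']
common: ['A']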